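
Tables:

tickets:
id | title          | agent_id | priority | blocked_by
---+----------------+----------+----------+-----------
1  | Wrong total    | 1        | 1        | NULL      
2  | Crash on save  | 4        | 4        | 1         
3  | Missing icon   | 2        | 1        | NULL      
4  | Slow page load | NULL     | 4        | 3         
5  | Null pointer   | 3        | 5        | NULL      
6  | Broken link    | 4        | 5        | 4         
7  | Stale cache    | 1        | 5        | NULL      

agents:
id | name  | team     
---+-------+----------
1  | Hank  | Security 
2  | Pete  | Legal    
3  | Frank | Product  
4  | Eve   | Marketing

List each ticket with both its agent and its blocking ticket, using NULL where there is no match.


Two LEFT JOINs from the same base table tickets: one to agents via agent_id, one to tickets itself via blocked_by. Both are LEFT so every ticket is preserved.
Match against agents:
  - ticket 1 (Wrong total): agent_id=1 -> matches Hank
  - ticket 2 (Crash on save): agent_id=4 -> matches Eve
  - ticket 3 (Missing icon): agent_id=2 -> matches Pete
  - ticket 4 (Slow page load): agent_id=NULL, no match -> kept with NULL
  - ticket 5 (Null pointer): agent_id=3 -> matches Frank
  - ticket 6 (Broken link): agent_id=4 -> matches Eve
  - ticket 7 (Stale cache): agent_id=1 -> matches Hank
Match against tickets (self):
  - ticket 1 (Wrong total): blocked_by=NULL -> NULL
  - ticket 2 (Crash on save): blocked_by=1 -> Wrong total
  - ticket 3 (Missing icon): blocked_by=NULL -> NULL
  - ticket 4 (Slow page load): blocked_by=3 -> Missing icon
  - ticket 5 (Null pointer): blocked_by=NULL -> NULL
  - ticket 6 (Broken link): blocked_by=4 -> Slow page load
  - ticket 7 (Stale cache): blocked_by=NULL -> NULL

SQL:
SELECT a.title, b.name AS agent, c.title AS blocked_by
FROM tickets a
LEFT JOIN agents b ON a.agent_id = b.id
LEFT JOIN tickets c ON a.blocked_by = c.id

Result:
title          | agent | blocked_by    
---------------+-------+---------------
Wrong total    | Hank  | NULL          
Crash on save  | Eve   | Wrong total   
Missing icon   | Pete  | NULL          
Slow page load | NULL  | Missing icon  
Null pointer   | Frank | NULL          
Broken link    | Eve   | Slow page load
Stale cache    | Hank  | NULL          


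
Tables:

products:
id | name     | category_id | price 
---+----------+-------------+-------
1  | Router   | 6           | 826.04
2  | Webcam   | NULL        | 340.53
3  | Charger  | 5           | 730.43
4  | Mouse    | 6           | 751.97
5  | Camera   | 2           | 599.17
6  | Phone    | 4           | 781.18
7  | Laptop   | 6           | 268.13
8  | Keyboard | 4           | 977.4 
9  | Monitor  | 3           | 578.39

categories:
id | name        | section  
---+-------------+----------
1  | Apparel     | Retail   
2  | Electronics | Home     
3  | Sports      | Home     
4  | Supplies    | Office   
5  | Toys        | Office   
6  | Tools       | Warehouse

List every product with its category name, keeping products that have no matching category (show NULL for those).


LEFT JOIN keeps every row from products (the left table); where category_id has no match in categories, the category columns become NULL. Walk through each product:
  - product 1 (Router): category_id=6 -> matches Tools
  - product 2 (Webcam): category_id=NULL, no match -> kept with NULL
  - product 3 (Charger): category_id=5 -> matches Toys
  - product 4 (Mouse): category_id=6 -> matches Tools
  - product 5 (Camera): category_id=2 -> matches Electronics
  - product 6 (Phone): category_id=4 -> matches Supplies
  - product 7 (Laptop): category_id=6 -> matches Tools
  - product 8 (Keyboard): category_id=4 -> matches Supplies
  - product 9 (Monitor): category_id=3 -> matches Sports
All 9 rows appear; 1 has NULL category.

SQL:
SELECT a.name, b.name AS category
FROM products a
LEFT JOIN categories b ON a.category_id = b.id

Result:
name     | category   
---------+------------
Router   | Tools      
Webcam   | NULL       
Charger  | Toys       
Mouse    | Tools      
Camera   | Electronics
Phone    | Supplies   
Laptop   | Tools      
Keyboard | Supplies   
Monitor  | Sports     


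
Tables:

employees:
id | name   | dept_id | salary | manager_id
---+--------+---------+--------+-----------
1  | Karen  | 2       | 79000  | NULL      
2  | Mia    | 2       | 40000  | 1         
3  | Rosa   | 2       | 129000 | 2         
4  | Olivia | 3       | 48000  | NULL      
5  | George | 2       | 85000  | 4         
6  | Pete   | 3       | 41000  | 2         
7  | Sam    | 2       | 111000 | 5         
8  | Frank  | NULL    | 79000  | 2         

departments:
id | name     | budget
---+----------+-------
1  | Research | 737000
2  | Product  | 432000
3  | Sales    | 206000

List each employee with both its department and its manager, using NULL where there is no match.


Two LEFT JOINs from the same base table employees: one to departments via dept_id, one to employees itself via manager_id. Both are LEFT so every employee is preserved.
Match against departments:
  - employee 1 (Karen): dept_id=2 -> matches Product
  - employee 2 (Mia): dept_id=2 -> matches Product
  - employee 3 (Rosa): dept_id=2 -> matches Product
  - employee 4 (Olivia): dept_id=3 -> matches Sales
  - employee 5 (George): dept_id=2 -> matches Product
  - employee 6 (Pete): dept_id=3 -> matches Sales
  - employee 7 (Sam): dept_id=2 -> matches Product
  - employee 8 (Frank): dept_id=NULL, no match -> kept with NULL
Match against employees (self):
  - employee 1 (Karen): manager_id=NULL -> NULL
  - employee 2 (Mia): manager_id=1 -> Karen
  - employee 3 (Rosa): manager_id=2 -> Mia
  - employee 4 (Olivia): manager_id=NULL -> NULL
  - employee 5 (George): manager_id=4 -> Olivia
  - employee 6 (Pete): manager_id=2 -> Mia
  - employee 7 (Sam): manager_id=5 -> George
  - employee 8 (Frank): manager_id=2 -> Mia

SQL:
SELECT a.name, b.name AS department, c.name AS manager
FROM employees a
LEFT JOIN departments b ON a.dept_id = b.id
LEFT JOIN employees c ON a.manager_id = c.id

Result:
name   | department | manager
-------+------------+--------
Karen  | Product    | NULL   
Mia    | Product    | Karen  
Rosa   | Product    | Mia    
Olivia | Sales      | NULL   
George | Product    | Olivia 
Pete   | Sales      | Mia    
Sam    | Product    | George 
Frank  | NULL       | Mia    


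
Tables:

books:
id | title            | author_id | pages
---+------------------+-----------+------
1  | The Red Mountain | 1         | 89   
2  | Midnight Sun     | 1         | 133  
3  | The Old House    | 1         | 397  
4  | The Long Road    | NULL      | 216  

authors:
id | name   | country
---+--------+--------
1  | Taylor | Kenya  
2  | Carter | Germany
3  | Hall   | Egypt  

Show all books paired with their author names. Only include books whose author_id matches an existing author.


INNER JOIN keeps only books rows whose author_id matches an id in authors. Walk through each book:
  - book 1 (The Red Mountain): author_id=1 -> matches Taylor
  - book 2 (Midnight Sun): author_id=1 -> matches Taylor
  - book 3 (The Old House): author_id=1 -> matches Taylor
  - book 4 (The Long Road): author_id=NULL, no match -> dropped
So 1 of 4 rows is dropped.

SQL:
SELECT a.title, b.name AS author
FROM books a
INNER JOIN authors b ON a.author_id = b.id

Result:
title            | author
-----------------+-------
The Red Mountain | Taylor
Midnight Sun     | Taylor
The Old House    | Taylor


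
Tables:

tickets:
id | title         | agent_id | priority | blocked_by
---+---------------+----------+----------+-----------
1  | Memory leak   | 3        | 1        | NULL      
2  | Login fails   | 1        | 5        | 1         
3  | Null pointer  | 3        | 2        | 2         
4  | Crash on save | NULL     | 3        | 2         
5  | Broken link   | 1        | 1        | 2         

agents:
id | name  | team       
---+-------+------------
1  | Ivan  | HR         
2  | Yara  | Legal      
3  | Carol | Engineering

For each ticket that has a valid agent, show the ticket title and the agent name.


INNER JOIN keeps only tickets rows whose agent_id matches an id in agents. Walk through each ticket:
  - ticket 1 (Memory leak): agent_id=3 -> matches Carol
  - ticket 2 (Login fails): agent_id=1 -> matches Ivan
  - ticket 3 (Null pointer): agent_id=3 -> matches Carol
  - ticket 4 (Crash on save): agent_id=NULL, no match -> dropped
  - ticket 5 (Broken link): agent_id=1 -> matches Ivan
So 1 of 5 rows is dropped.

SQL:
SELECT a.title, b.name AS agent
FROM tickets a
INNER JOIN agents b ON a.agent_id = b.id

Result:
title        | agent
-------------+------
Memory leak  | Carol
Login fails  | Ivan 
Null pointer | Carol
Broken link  | Ivan 


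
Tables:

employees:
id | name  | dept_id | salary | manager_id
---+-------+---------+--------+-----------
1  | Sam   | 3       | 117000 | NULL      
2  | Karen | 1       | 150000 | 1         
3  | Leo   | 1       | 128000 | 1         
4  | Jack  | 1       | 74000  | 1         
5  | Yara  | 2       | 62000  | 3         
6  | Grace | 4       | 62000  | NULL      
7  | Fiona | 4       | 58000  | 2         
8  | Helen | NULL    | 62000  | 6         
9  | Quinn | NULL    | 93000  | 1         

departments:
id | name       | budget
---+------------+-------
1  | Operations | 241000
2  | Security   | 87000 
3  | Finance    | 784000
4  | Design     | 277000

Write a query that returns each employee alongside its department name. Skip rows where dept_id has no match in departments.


INNER JOIN keeps only employees rows whose dept_id matches an id in departments. Walk through each employee:
  - employee 1 (Sam): dept_id=3 -> matches Finance
  - employee 2 (Karen): dept_id=1 -> matches Operations
  - employee 3 (Leo): dept_id=1 -> matches Operations
  - employee 4 (Jack): dept_id=1 -> matches Operations
  - employee 5 (Yara): dept_id=2 -> matches Security
  - employee 6 (Grace): dept_id=4 -> matches Design
  - employee 7 (Fiona): dept_id=4 -> matches Design
  - employee 8 (Helen): dept_id=NULL, no match -> dropped
  - employee 9 (Quinn): dept_id=NULL, no match -> dropped
So 2 of 9 rows are dropped.

SQL:
SELECT a.name, b.name AS department
FROM employees a
INNER JOIN departments b ON a.dept_id = b.id

Result:
name  | department
------+-----------
Sam   | Finance   
Karen | Operations
Leo   | Operations
Jack  | Operations
Yara  | Security  
Grace | Design    
Fiona | Design    


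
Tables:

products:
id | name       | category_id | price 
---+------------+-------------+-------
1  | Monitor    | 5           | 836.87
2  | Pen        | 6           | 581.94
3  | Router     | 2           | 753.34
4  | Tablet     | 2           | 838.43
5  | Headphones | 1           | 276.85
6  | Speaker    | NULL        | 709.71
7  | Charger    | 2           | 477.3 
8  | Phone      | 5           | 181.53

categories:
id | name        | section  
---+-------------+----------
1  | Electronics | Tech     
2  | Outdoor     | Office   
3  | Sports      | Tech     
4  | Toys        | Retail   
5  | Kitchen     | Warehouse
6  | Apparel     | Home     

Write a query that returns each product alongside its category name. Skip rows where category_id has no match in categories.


INNER JOIN keeps only products rows whose category_id matches an id in categories. Walk through each product:
  - product 1 (Monitor): category_id=5 -> matches Kitchen
  - product 2 (Pen): category_id=6 -> matches Apparel
  - product 3 (Router): category_id=2 -> matches Outdoor
  - product 4 (Tablet): category_id=2 -> matches Outdoor
  - product 5 (Headphones): category_id=1 -> matches Electronics
  - product 6 (Speaker): category_id=NULL, no match -> dropped
  - product 7 (Charger): category_id=2 -> matches Outdoor
  - product 8 (Phone): category_id=5 -> matches Kitchen
So 1 of 8 rows is dropped.

SQL:
SELECT a.name, b.name AS category
FROM products a
INNER JOIN categories b ON a.category_id = b.id

Result:
name       | category   
-----------+------------
Monitor    | Kitchen    
Pen        | Apparel    
Router     | Outdoor    
Tablet     | Outdoor    
Headphones | Electronics
Charger    | Outdoor    
Phone      | Kitchen    


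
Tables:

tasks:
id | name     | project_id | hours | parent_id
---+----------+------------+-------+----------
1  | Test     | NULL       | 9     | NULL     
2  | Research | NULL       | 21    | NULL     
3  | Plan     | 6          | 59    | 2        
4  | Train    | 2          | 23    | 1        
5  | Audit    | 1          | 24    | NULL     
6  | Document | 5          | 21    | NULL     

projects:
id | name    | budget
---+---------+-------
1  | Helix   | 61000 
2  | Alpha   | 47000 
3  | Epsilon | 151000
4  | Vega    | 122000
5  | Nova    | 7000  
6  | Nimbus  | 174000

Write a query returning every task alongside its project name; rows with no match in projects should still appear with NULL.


LEFT JOIN keeps every row from tasks (the left table); where project_id has no match in projects, the project columns become NULL. Walk through each task:
  - task 1 (Test): project_id=NULL, no match -> kept with NULL
  - task 2 (Research): project_id=NULL, no match -> kept with NULL
  - task 3 (Plan): project_id=6 -> matches Nimbus
  - task 4 (Train): project_id=2 -> matches Alpha
  - task 5 (Audit): project_id=1 -> matches Helix
  - task 6 (Document): project_id=5 -> matches Nova
All 6 rows appear; 2 have NULL project.

SQL:
SELECT a.name, b.name AS project
FROM tasks a
LEFT JOIN projects b ON a.project_id = b.id

Result:
name     | project
---------+--------
Test     | NULL   
Research | NULL   
Plan     | Nimbus 
Train    | Alpha  
Audit    | Helix  
Document | Nova   


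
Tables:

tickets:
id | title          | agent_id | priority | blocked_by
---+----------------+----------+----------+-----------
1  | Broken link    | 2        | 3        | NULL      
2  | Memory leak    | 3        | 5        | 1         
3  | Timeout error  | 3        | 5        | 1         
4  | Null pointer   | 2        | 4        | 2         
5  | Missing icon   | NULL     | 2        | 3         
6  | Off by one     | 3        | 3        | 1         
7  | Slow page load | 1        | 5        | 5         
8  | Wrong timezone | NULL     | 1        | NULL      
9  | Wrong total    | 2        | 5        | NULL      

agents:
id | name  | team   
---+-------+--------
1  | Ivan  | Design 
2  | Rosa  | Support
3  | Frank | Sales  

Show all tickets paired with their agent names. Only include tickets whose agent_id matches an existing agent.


INNER JOIN keeps only tickets rows whose agent_id matches an id in agents. Walk through each ticket:
  - ticket 1 (Broken link): agent_id=2 -> matches Rosa
  - ticket 2 (Memory leak): agent_id=3 -> matches Frank
  - ticket 3 (Timeout error): agent_id=3 -> matches Frank
  - ticket 4 (Null pointer): agent_id=2 -> matches Rosa
  - ticket 5 (Missing icon): agent_id=NULL, no match -> dropped
  - ticket 6 (Off by one): agent_id=3 -> matches Frank
  - ticket 7 (Slow page load): agent_id=1 -> matches Ivan
  - ticket 8 (Wrong timezone): agent_id=NULL, no match -> dropped
  - ticket 9 (Wrong total): agent_id=2 -> matches Rosa
So 2 of 9 rows are dropped.

SQL:
SELECT a.title, b.name AS agent
FROM tickets a
INNER JOIN agents b ON a.agent_id = b.id

Result:
title          | agent
---------------+------
Broken link    | Rosa 
Memory leak    | Frank
Timeout error  | Frank
Null pointer   | Rosa 
Off by one     | Frank
Slow page load | Ivan 
Wrong total    | Rosa 


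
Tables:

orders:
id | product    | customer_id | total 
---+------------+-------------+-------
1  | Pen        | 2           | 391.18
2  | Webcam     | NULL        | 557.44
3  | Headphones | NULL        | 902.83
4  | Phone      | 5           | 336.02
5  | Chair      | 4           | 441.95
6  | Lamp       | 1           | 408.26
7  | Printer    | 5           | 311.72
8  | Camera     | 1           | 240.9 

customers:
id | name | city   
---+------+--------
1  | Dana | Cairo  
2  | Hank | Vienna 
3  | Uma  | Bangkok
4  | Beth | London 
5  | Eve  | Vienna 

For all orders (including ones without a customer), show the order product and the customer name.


LEFT JOIN keeps every row from orders (the left table); where customer_id has no match in customers, the customer columns become NULL. Walk through each order:
  - order 1 (Pen): customer_id=2 -> matches Hank
  - order 2 (Webcam): customer_id=NULL, no match -> kept with NULL
  - order 3 (Headphones): customer_id=NULL, no match -> kept with NULL
  - order 4 (Phone): customer_id=5 -> matches Eve
  - order 5 (Chair): customer_id=4 -> matches Beth
  - order 6 (Lamp): customer_id=1 -> matches Dana
  - order 7 (Printer): customer_id=5 -> matches Eve
  - order 8 (Camera): customer_id=1 -> matches Dana
All 8 rows appear; 2 have NULL customer.

SQL:
SELECT a.product, b.name AS customer
FROM orders a
LEFT JOIN customers b ON a.customer_id = b.id

Result:
product    | customer
-----------+---------
Pen        | Hank    
Webcam     | NULL    
Headphones | NULL    
Phone      | Eve     
Chair      | Beth    
Lamp       | Dana    
Printer    | Eve     
Camera     | Dana    


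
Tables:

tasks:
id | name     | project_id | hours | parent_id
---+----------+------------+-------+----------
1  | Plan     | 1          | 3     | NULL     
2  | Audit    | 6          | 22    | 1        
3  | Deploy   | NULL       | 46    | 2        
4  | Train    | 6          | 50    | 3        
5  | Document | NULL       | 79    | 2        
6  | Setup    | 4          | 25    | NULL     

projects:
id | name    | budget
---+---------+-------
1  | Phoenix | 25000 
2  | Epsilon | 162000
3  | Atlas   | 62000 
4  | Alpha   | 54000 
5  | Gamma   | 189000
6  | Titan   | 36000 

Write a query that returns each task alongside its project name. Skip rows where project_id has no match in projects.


INNER JOIN keeps only tasks rows whose project_id matches an id in projects. Walk through each task:
  - task 1 (Plan): project_id=1 -> matches Phoenix
  - task 2 (Audit): project_id=6 -> matches Titan
  - task 3 (Deploy): project_id=NULL, no match -> dropped
  - task 4 (Train): project_id=6 -> matches Titan
  - task 5 (Document): project_id=NULL, no match -> dropped
  - task 6 (Setup): project_id=4 -> matches Alpha
So 2 of 6 rows are dropped.

SQL:
SELECT a.name, b.name AS project
FROM tasks a
INNER JOIN projects b ON a.project_id = b.id

Result:
name  | project
------+--------
Plan  | Phoenix
Audit | Titan  
Train | Titan  
Setup | Alpha  


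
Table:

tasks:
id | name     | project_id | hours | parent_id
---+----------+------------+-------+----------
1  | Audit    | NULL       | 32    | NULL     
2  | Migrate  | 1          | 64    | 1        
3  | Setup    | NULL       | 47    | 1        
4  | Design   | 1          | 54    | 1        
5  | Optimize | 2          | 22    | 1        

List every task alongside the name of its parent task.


This is a self-join: tasks is joined to a second copy of itself, matching each row's parent_id to another row's id. Use LEFT JOIN so rows with parent_id=NULL are kept.
  - task 1 (Audit): parent_id=NULL -> NULL
  - task 2 (Migrate): parent_id=1 -> Audit
  - task 3 (Setup): parent_id=1 -> Audit
  - task 4 (Design): parent_id=1 -> Audit
  - task 5 (Optimize): parent_id=1 -> Audit

SQL:
SELECT a.name AS item, b.name AS parent
FROM tasks a
LEFT JOIN tasks b ON a.parent_id = b.id

Result:
item     | parent
---------+-------
Audit    | NULL  
Migrate  | Audit 
Setup    | Audit 
Design   | Audit 
Optimize | Audit 


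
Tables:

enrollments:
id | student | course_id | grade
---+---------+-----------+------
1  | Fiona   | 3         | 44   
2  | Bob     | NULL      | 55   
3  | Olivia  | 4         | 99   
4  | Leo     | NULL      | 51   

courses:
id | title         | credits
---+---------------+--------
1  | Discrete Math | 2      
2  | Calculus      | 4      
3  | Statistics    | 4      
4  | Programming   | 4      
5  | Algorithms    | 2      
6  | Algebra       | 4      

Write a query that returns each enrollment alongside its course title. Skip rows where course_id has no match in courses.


INNER JOIN keeps only enrollments rows whose course_id matches an id in courses. Walk through each enrollment:
  - enrollment 1 (Fiona): course_id=3 -> matches Statistics
  - enrollment 2 (Bob): course_id=NULL, no match -> dropped
  - enrollment 3 (Olivia): course_id=4 -> matches Programming
  - enrollment 4 (Leo): course_id=NULL, no match -> dropped
So 2 of 4 rows are dropped.

SQL:
SELECT a.student, b.title AS course
FROM enrollments a
INNER JOIN courses b ON a.course_id = b.id

Result:
student | course     
--------+------------
Fiona   | Statistics 
Olivia  | Programming


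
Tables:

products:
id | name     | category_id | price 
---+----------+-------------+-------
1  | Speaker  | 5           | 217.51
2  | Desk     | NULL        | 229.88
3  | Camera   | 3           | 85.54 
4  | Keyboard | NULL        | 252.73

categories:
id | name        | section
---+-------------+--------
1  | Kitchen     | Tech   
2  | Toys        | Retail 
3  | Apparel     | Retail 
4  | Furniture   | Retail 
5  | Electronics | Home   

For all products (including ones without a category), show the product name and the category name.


LEFT JOIN keeps every row from products (the left table); where category_id has no match in categories, the category columns become NULL. Walk through each product:
  - product 1 (Speaker): category_id=5 -> matches Electronics
  - product 2 (Desk): category_id=NULL, no match -> kept with NULL
  - product 3 (Camera): category_id=3 -> matches Apparel
  - product 4 (Keyboard): category_id=NULL, no match -> kept with NULL
All 4 rows appear; 2 have NULL category.

SQL:
SELECT a.name, b.name AS category
FROM products a
LEFT JOIN categories b ON a.category_id = b.id

Result:
name     | category   
---------+------------
Speaker  | Electronics
Desk     | NULL       
Camera   | Apparel    
Keyboard | NULL       


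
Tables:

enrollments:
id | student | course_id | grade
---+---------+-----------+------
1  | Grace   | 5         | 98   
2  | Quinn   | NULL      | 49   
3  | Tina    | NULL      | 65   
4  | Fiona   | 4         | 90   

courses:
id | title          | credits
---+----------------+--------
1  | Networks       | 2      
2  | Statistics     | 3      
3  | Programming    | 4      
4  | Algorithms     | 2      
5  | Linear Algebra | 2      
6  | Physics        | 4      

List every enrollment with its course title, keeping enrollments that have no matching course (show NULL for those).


LEFT JOIN keeps every row from enrollments (the left table); where course_id has no match in courses, the course columns become NULL. Walk through each enrollment:
  - enrollment 1 (Grace): course_id=5 -> matches Linear Algebra
  - enrollment 2 (Quinn): course_id=NULL, no match -> kept with NULL
  - enrollment 3 (Tina): course_id=NULL, no match -> kept with NULL
  - enrollment 4 (Fiona): course_id=4 -> matches Algorithms
All 4 rows appear; 2 have NULL course.

SQL:
SELECT a.student, b.title AS course
FROM enrollments a
LEFT JOIN courses b ON a.course_id = b.id

Result:
student | course        
--------+---------------
Grace   | Linear Algebra
Quinn   | NULL          
Tina    | NULL          
Fiona   | Algorithms    


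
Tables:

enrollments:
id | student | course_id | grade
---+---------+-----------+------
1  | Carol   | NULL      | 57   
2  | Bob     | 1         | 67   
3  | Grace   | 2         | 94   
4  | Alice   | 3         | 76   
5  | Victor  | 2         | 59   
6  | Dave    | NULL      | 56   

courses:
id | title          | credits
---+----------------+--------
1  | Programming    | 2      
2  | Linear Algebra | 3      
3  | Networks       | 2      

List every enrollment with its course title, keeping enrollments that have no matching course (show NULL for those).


LEFT JOIN keeps every row from enrollments (the left table); where course_id has no match in courses, the course columns become NULL. Walk through each enrollment:
  - enrollment 1 (Carol): course_id=NULL, no match -> kept with NULL
  - enrollment 2 (Bob): course_id=1 -> matches Programming
  - enrollment 3 (Grace): course_id=2 -> matches Linear Algebra
  - enrollment 4 (Alice): course_id=3 -> matches Networks
  - enrollment 5 (Victor): course_id=2 -> matches Linear Algebra
  - enrollment 6 (Dave): course_id=NULL, no match -> kept with NULL
All 6 rows appear; 2 have NULL course.

SQL:
SELECT a.student, b.title AS course
FROM enrollments a
LEFT JOIN courses b ON a.course_id = b.id

Result:
student | course        
--------+---------------
Carol   | NULL          
Bob     | Programming   
Grace   | Linear Algebra
Alice   | Networks      
Victor  | Linear Algebra
Dave    | NULL          


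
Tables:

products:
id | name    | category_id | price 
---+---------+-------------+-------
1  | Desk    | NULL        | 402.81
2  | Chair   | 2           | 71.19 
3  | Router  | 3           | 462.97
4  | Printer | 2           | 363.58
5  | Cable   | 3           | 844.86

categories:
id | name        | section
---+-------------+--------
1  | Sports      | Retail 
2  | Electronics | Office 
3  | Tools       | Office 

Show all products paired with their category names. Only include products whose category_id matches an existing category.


INNER JOIN keeps only products rows whose category_id matches an id in categories. Walk through each product:
  - product 1 (Desk): category_id=NULL, no match -> dropped
  - product 2 (Chair): category_id=2 -> matches Electronics
  - product 3 (Router): category_id=3 -> matches Tools
  - product 4 (Printer): category_id=2 -> matches Electronics
  - product 5 (Cable): category_id=3 -> matches Tools
So 1 of 5 rows is dropped.

SQL:
SELECT a.name, b.name AS category
FROM products a
INNER JOIN categories b ON a.category_id = b.id

Result:
name    | category   
--------+------------
Chair   | Electronics
Router  | Tools      
Printer | Electronics
Cable   | Tools      


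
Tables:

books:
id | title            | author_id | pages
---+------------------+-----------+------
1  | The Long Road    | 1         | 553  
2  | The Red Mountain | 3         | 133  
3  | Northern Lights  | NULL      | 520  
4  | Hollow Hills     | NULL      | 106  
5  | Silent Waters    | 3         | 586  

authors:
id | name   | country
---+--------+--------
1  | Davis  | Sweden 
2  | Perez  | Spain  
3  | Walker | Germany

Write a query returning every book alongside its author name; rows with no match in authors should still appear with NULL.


LEFT JOIN keeps every row from books (the left table); where author_id has no match in authors, the author columns become NULL. Walk through each book:
  - book 1 (The Long Road): author_id=1 -> matches Davis
  - book 2 (The Red Mountain): author_id=3 -> matches Walker
  - book 3 (Northern Lights): author_id=NULL, no match -> kept with NULL
  - book 4 (Hollow Hills): author_id=NULL, no match -> kept with NULL
  - book 5 (Silent Waters): author_id=3 -> matches Walker
All 5 rows appear; 2 have NULL author.

SQL:
SELECT a.title, b.name AS author
FROM books a
LEFT JOIN authors b ON a.author_id = b.id

Result:
title            | author
-----------------+-------
The Long Road    | Davis 
The Red Mountain | Walker
Northern Lights  | NULL  
Hollow Hills     | NULL  
Silent Waters    | Walker


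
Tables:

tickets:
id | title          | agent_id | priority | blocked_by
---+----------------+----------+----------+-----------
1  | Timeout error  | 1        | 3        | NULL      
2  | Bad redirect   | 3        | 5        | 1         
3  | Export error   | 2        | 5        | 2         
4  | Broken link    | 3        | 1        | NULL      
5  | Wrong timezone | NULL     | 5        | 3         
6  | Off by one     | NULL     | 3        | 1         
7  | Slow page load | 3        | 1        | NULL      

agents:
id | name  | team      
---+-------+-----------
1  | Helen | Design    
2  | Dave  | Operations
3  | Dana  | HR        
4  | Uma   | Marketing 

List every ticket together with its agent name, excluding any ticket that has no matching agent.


INNER JOIN keeps only tickets rows whose agent_id matches an id in agents. Walk through each ticket:
  - ticket 1 (Timeout error): agent_id=1 -> matches Helen
  - ticket 2 (Bad redirect): agent_id=3 -> matches Dana
  - ticket 3 (Export error): agent_id=2 -> matches Dave
  - ticket 4 (Broken link): agent_id=3 -> matches Dana
  - ticket 5 (Wrong timezone): agent_id=NULL, no match -> dropped
  - ticket 6 (Off by one): agent_id=NULL, no match -> dropped
  - ticket 7 (Slow page load): agent_id=3 -> matches Dana
So 2 of 7 rows are dropped.

SQL:
SELECT a.title, b.name AS agent
FROM tickets a
INNER JOIN agents b ON a.agent_id = b.id

Result:
title          | agent
---------------+------
Timeout error  | Helen
Bad redirect   | Dana 
Export error   | Dave 
Broken link    | Dana 
Slow page load | Dana 


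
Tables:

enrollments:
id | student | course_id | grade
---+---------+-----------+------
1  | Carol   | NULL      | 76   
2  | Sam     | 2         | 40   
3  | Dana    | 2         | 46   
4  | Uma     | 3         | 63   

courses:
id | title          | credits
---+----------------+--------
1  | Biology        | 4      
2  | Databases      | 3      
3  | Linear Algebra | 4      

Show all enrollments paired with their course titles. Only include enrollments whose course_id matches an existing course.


INNER JOIN keeps only enrollments rows whose course_id matches an id in courses. Walk through each enrollment:
  - enrollment 1 (Carol): course_id=NULL, no match -> dropped
  - enrollment 2 (Sam): course_id=2 -> matches Databases
  - enrollment 3 (Dana): course_id=2 -> matches Databases
  - enrollment 4 (Uma): course_id=3 -> matches Linear Algebra
So 1 of 4 rows is dropped.

SQL:
SELECT a.student, b.title AS course
FROM enrollments a
INNER JOIN courses b ON a.course_id = b.id

Result:
student | course        
--------+---------------
Sam     | Databases     
Dana    | Databases     
Uma     | Linear Algebra


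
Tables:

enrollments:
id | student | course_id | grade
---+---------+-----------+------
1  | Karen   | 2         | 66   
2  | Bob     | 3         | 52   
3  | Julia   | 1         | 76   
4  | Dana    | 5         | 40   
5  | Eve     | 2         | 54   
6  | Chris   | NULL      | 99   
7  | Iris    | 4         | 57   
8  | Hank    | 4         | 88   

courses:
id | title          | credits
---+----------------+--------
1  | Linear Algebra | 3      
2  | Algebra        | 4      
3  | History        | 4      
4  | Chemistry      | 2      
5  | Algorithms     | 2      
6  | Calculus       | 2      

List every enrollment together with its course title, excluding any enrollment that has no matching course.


INNER JOIN keeps only enrollments rows whose course_id matches an id in courses. Walk through each enrollment:
  - enrollment 1 (Karen): course_id=2 -> matches Algebra
  - enrollment 2 (Bob): course_id=3 -> matches History
  - enrollment 3 (Julia): course_id=1 -> matches Linear Algebra
  - enrollment 4 (Dana): course_id=5 -> matches Algorithms
  - enrollment 5 (Eve): course_id=2 -> matches Algebra
  - enrollment 6 (Chris): course_id=NULL, no match -> dropped
  - enrollment 7 (Iris): course_id=4 -> matches Chemistry
  - enrollment 8 (Hank): course_id=4 -> matches Chemistry
So 1 of 8 rows is dropped.

SQL:
SELECT a.student, b.title AS course
FROM enrollments a
INNER JOIN courses b ON a.course_id = b.id

Result:
student | course        
--------+---------------
Karen   | Algebra       
Bob     | History       
Julia   | Linear Algebra
Dana    | Algorithms    
Eve     | Algebra       
Iris    | Chemistry     
Hank    | Chemistry     


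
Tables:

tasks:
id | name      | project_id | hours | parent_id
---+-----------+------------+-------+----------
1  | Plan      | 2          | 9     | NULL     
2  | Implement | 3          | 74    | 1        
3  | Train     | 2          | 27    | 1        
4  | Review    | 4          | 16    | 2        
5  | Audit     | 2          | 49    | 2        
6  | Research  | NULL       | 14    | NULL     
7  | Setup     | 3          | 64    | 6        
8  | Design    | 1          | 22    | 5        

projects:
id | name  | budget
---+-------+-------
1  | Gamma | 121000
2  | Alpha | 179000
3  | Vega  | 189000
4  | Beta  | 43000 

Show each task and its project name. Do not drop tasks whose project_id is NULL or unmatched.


LEFT JOIN keeps every row from tasks (the left table); where project_id has no match in projects, the project columns become NULL. Walk through each task:
  - task 1 (Plan): project_id=2 -> matches Alpha
  - task 2 (Implement): project_id=3 -> matches Vega
  - task 3 (Train): project_id=2 -> matches Alpha
  - task 4 (Review): project_id=4 -> matches Beta
  - task 5 (Audit): project_id=2 -> matches Alpha
  - task 6 (Research): project_id=NULL, no match -> kept with NULL
  - task 7 (Setup): project_id=3 -> matches Vega
  - task 8 (Design): project_id=1 -> matches Gamma
All 8 rows appear; 1 has NULL project.

SQL:
SELECT a.name, b.name AS project
FROM tasks a
LEFT JOIN projects b ON a.project_id = b.id

Result:
name      | project
----------+--------
Plan      | Alpha  
Implement | Vega   
Train     | Alpha  
Review    | Beta   
Audit     | Alpha  
Research  | NULL   
Setup     | Vega   
Design    | Gamma  


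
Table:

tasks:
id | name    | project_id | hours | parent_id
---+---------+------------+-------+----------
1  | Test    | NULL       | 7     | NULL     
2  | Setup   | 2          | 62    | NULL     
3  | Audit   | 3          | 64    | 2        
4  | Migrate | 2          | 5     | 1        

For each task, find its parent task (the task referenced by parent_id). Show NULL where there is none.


This is a self-join: tasks is joined to a second copy of itself, matching each row's parent_id to another row's id. Use LEFT JOIN so rows with parent_id=NULL are kept.
  - task 1 (Test): parent_id=NULL -> NULL
  - task 2 (Setup): parent_id=NULL -> NULL
  - task 3 (Audit): parent_id=2 -> Setup
  - task 4 (Migrate): parent_id=1 -> Test

SQL:
SELECT a.name AS item, b.name AS parent
FROM tasks a
LEFT JOIN tasks b ON a.parent_id = b.id

Result:
item    | parent
--------+-------
Test    | NULL  
Setup   | NULL  
Audit   | Setup 
Migrate | Test  


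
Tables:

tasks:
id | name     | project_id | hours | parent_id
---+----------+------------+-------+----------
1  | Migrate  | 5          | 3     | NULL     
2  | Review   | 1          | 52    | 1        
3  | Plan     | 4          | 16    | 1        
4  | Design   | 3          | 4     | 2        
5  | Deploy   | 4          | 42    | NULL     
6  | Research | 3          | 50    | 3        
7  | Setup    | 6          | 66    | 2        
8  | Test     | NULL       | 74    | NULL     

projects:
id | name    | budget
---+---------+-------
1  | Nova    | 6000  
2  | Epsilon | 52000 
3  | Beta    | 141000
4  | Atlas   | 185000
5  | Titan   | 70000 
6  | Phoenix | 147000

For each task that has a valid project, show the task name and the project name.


INNER JOIN keeps only tasks rows whose project_id matches an id in projects. Walk through each task:
  - task 1 (Migrate): project_id=5 -> matches Titan
  - task 2 (Review): project_id=1 -> matches Nova
  - task 3 (Plan): project_id=4 -> matches Atlas
  - task 4 (Design): project_id=3 -> matches Beta
  - task 5 (Deploy): project_id=4 -> matches Atlas
  - task 6 (Research): project_id=3 -> matches Beta
  - task 7 (Setup): project_id=6 -> matches Phoenix
  - task 8 (Test): project_id=NULL, no match -> dropped
So 1 of 8 rows is dropped.

SQL:
SELECT a.name, b.name AS project
FROM tasks a
INNER JOIN projects b ON a.project_id = b.id

Result:
name     | project
---------+--------
Migrate  | Titan  
Review   | Nova   
Plan     | Atlas  
Design   | Beta   
Deploy   | Atlas  
Research | Beta   
Setup    | Phoenix


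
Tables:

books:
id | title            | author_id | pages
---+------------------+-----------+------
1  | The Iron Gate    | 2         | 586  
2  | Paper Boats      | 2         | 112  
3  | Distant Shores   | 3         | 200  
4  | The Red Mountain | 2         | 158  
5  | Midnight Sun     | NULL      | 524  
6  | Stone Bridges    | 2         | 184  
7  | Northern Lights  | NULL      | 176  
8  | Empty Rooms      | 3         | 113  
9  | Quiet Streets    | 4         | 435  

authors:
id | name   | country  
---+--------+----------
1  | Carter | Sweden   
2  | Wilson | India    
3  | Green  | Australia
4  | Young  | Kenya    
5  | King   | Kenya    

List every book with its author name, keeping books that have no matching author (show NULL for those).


LEFT JOIN keeps every row from books (the left table); where author_id has no match in authors, the author columns become NULL. Walk through each book:
  - book 1 (The Iron Gate): author_id=2 -> matches Wilson
  - book 2 (Paper Boats): author_id=2 -> matches Wilson
  - book 3 (Distant Shores): author_id=3 -> matches Green
  - book 4 (The Red Mountain): author_id=2 -> matches Wilson
  - book 5 (Midnight Sun): author_id=NULL, no match -> kept with NULL
  - book 6 (Stone Bridges): author_id=2 -> matches Wilson
  - book 7 (Northern Lights): author_id=NULL, no match -> kept with NULL
  - book 8 (Empty Rooms): author_id=3 -> matches Green
  - book 9 (Quiet Streets): author_id=4 -> matches Young
All 9 rows appear; 2 have NULL author.

SQL:
SELECT a.title, b.name AS author
FROM books a
LEFT JOIN authors b ON a.author_id = b.id

Result:
title            | author
-----------------+-------
The Iron Gate    | Wilson
Paper Boats      | Wilson
Distant Shores   | Green 
The Red Mountain | Wilson
Midnight Sun     | NULL  
Stone Bridges    | Wilson
Northern Lights  | NULL  
Empty Rooms      | Green 
Quiet Streets    | Young 


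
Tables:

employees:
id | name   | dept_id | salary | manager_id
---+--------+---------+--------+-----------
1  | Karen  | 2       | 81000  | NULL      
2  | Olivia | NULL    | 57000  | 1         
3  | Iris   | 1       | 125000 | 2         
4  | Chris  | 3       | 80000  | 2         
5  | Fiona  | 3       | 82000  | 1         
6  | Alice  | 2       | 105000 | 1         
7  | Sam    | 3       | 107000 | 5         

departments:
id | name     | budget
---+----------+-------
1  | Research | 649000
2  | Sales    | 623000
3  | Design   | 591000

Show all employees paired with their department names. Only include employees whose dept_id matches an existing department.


INNER JOIN keeps only employees rows whose dept_id matches an id in departments. Walk through each employee:
  - employee 1 (Karen): dept_id=2 -> matches Sales
  - employee 2 (Olivia): dept_id=NULL, no match -> dropped
  - employee 3 (Iris): dept_id=1 -> matches Research
  - employee 4 (Chris): dept_id=3 -> matches Design
  - employee 5 (Fiona): dept_id=3 -> matches Design
  - employee 6 (Alice): dept_id=2 -> matches Sales
  - employee 7 (Sam): dept_id=3 -> matches Design
So 1 of 7 rows is dropped.

SQL:
SELECT a.name, b.name AS department
FROM employees a
INNER JOIN departments b ON a.dept_id = b.id

Result:
name  | department
------+-----------
Karen | Sales     
Iris  | Research  
Chris | Design    
Fiona | Design    
Alice | Sales     
Sam   | Design    


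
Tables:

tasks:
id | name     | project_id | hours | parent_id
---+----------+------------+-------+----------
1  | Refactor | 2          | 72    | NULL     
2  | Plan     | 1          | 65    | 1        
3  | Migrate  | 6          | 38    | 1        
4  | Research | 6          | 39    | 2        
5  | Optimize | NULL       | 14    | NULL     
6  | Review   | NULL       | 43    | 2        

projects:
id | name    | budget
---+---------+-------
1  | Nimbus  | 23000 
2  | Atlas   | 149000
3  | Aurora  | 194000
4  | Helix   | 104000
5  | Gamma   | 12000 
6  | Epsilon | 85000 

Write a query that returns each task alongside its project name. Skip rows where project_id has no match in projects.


INNER JOIN keeps only tasks rows whose project_id matches an id in projects. Walk through each task:
  - task 1 (Refactor): project_id=2 -> matches Atlas
  - task 2 (Plan): project_id=1 -> matches Nimbus
  - task 3 (Migrate): project_id=6 -> matches Epsilon
  - task 4 (Research): project_id=6 -> matches Epsilon
  - task 5 (Optimize): project_id=NULL, no match -> dropped
  - task 6 (Review): project_id=NULL, no match -> dropped
So 2 of 6 rows are dropped.

SQL:
SELECT a.name, b.name AS project
FROM tasks a
INNER JOIN projects b ON a.project_id = b.id

Result:
name     | project
---------+--------
Refactor | Atlas  
Plan     | Nimbus 
Migrate  | Epsilon
Research | Epsilon


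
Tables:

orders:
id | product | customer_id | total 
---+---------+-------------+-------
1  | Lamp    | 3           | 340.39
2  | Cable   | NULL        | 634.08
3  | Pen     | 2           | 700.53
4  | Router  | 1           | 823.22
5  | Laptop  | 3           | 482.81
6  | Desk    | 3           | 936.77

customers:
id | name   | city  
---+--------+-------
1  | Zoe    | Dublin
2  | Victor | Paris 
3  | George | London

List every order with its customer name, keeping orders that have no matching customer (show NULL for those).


LEFT JOIN keeps every row from orders (the left table); where customer_id has no match in customers, the customer columns become NULL. Walk through each order:
  - order 1 (Lamp): customer_id=3 -> matches George
  - order 2 (Cable): customer_id=NULL, no match -> kept with NULL
  - order 3 (Pen): customer_id=2 -> matches Victor
  - order 4 (Router): customer_id=1 -> matches Zoe
  - order 5 (Laptop): customer_id=3 -> matches George
  - order 6 (Desk): customer_id=3 -> matches George
All 6 rows appear; 1 has NULL customer.

SQL:
SELECT a.product, b.name AS customer
FROM orders a
LEFT JOIN customers b ON a.customer_id = b.id

Result:
product | customer
--------+---------
Lamp    | George  
Cable   | NULL    
Pen     | Victor  
Router  | Zoe     
Laptop  | George  
Desk    | George  
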